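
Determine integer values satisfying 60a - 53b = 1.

Step 1: Check solvability.
gcd(60, 53) = 1
Since 1 divides 1, solutions exist.

Step 2: Apply extended Euclidean algorithm to find gcd.
We find integers such that 60*x0 + 53*y0 = 1

Step 3: Scale the particular solution.
Multiply by 1/1 = 1:
a = -15, b = -17

Step 4: Verify.
60*(-15) - 53*(-17) = 1 = 1 ✓

a = -15, b = -17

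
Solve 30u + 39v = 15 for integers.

Step 1: Check solvability.
gcd(30, 39) = 3
Since 3 divides 15, solutions exist.

Step 2: Apply extended Euclidean algorithm to find gcd.
We find integers such that 30*x0 + 39*y0 = 3

Step 3: Scale the particular solution.
Multiply by 15/3 = 5:
u = 20, v = -15

Step 4: Verify.
30*(20) + 39*(-15) = 15 = 15 ✓

u = 20, v = -15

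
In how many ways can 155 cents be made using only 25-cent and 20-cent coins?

We need non-negative integers (x, y) with 25x + 20y = 155.
For each x from 0 to 6, check if (155 - 25x) is a non-negative multiple of 20.
Solutions (x, y): (3,4)
Count: 1

1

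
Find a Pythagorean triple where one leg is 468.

We need the other leg and hypotenuse such that 468² + x² = c².
Take x = 595, c = 757: 468² + 595² = 219024 + 354025 = 573049 = 757² ✓
Triple: (595, 468, 757)

(595, 468, 757)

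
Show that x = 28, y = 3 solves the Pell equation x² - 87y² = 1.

Compute x² = 28² = 784
Compute 87y² = 87·3² = 87·9 = 783
x² - 87y² = 784 - 783 = 1
Since this equals 1, (28, 3) is a solution.

Yes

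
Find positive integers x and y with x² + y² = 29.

We need to find integers x, y > 0 such that x² + y² = 29.
Trying x = 2: y² = 29 - 2² = 29 - 4 = 25
y = 5
Check: 2² + 5² = 4 + 25 = 29 ✓

29 = 2² + 5²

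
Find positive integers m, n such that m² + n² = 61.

Search for m with 61 - m² a perfect square.
m = 5: 61 - 5² = 61 - 25 = 36 = 6² ✓
So m = 5, n = 6.

m = 5, n = 6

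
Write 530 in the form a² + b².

We need to find integers a, b > 0 such that a² + b² = 530.
Trying a = 1: b² = 530 - 1² = 530 - 1 = 529
b = 23
Check: 1² + 23² = 1 + 529 = 530 ✓

530 = 1² + 23²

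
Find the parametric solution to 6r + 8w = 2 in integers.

Step 1: Compute gcd(6, 8) = 2.
Since 2 divides 2, solutions exist.

Step 2: Find a particular solution using extended Euclidean algorithm.
We get r₀ = -1, w₀ = 1.
Check: 6*-1 + 8*1 = 2 = 2 ✓

Step 3: Write the general solution.
r = -1 + (8/2)t = -1 + 4t
w = 1 - (6/2)t = 1 - 3t
for any integer t.

r = -1 + 4t, w = 1 - 3t for integer t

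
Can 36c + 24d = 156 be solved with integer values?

Step 1: Compute gcd(36, 24).
gcd(36, 24) = 12

Step 2: Check divisibility.
Does 12 divide 156? 156 = 12 x 13, so yes.

By the theorem on linear Diophantine equations, 36c + 24d = 156 has integer solutions if and only if gcd(36, 24) divides 156. Since 12 | 156, solutions exist.

Yes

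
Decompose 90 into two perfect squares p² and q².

We need to find integers p, q > 0 such that p² + q² = 90.
Trying p = 3: q² = 90 - 3² = 90 - 9 = 81
q = 9
Check: 3² + 9² = 9 + 81 = 90 ✓

90 = 3² + 9²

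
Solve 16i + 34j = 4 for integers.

Step 1: Check solvability.
gcd(16, 34) = 2
Since 2 divides 4, solutions exist.

Step 2: Apply extended Euclidean algorithm to find gcd.
We find integers such that 16*x0 + 34*y0 = 2

Step 3: Scale the particular solution.
Multiply by 4/2 = 2:
i = -4, j = 2

Step 4: Verify.
16*(-4) + 34*(2) = 4 = 4 ✓

i = -4, j = 2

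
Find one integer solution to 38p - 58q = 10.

Step 1: Check solvability.
gcd(38, 58) = 2
Since 2 divides 10, solutions exist.

Step 2: Apply extended Euclidean algorithm to find gcd.
We find integers such that 38*x0 + 58*y0 = 2

Step 3: Scale the particular solution.
Multiply by 10/2 = 5:
p = -15, q = -10

Step 4: Verify.
38*(-15) - 58*(-10) = 10 = 10 ✓

p = -15, q = -10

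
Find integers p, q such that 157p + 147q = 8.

Step 1: Check solvability.
gcd(157, 147) = 1
Since 1 divides 8, solutions exist.

Step 2: Apply extended Euclidean algorithm to find gcd.
We find integers such that 157*x0 + 147*y0 = 1

Step 3: Scale the particular solution.
Multiply by 8/1 = 8:
p = -352, q = 376

Step 4: Verify.
157*(-352) + 147*(376) = 8 = 8 ✓

p = -352, q = 376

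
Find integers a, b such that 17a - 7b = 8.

Step 1: Check solvability.
gcd(17, 7) = 1
Since 1 divides 8, solutions exist.

Step 2: Apply extended Euclidean algorithm to find gcd.
We find integers such that 17*x0 + 7*y0 = 1

Step 3: Scale the particular solution.
Multiply by 8/1 = 8:
a = -16, b = -40

Step 4: Verify.
17*(-16) - 7*(-40) = 8 = 8 ✓

a = -16, b = -40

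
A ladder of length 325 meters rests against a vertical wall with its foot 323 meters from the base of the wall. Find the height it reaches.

The ladder, wall, and ground form a right triangle with hypotenuse 325 and one leg 323.
By the Pythagorean theorem: h² = 325² - 323² = 105625 - 104329 = 1296
h = √1296 = 36 meters

36 meters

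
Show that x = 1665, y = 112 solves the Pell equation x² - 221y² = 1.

Compute x² = 1665² = 2772225
Compute 221y² = 221·112² = 221·12544 = 2772224
x² - 221y² = 2772225 - 2772224 = 1
Since this equals 1, (1665, 112) is a solution.

Yes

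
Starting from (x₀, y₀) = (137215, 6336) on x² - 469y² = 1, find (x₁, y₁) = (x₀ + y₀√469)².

Solutions to x² - Dy² = 1 are generated by powers of (x₀ + y₀√D).
The next solution satisfies x₁ + y₁√469 = (x₀ + y₀√469)², giving:
x₁ = x₀² + 469y₀² = 137215² + 469·6336² = 18827956225 + 18827956224 = 37655912449
y₁ = 2x₀y₀ = 2·137215·6336 = 1738788480

Verify: 37655912449² - 469·1738788480² = 1417967742366753177601 - 1417967742366753177600 = 1 ✓

x = 37655912449, y = 1738788480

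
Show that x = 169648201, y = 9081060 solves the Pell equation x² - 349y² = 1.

Compute x² = 169648201² = 28780512102536401
Compute 349y² = 349·9081060² = 349·82465650723600 = 28780512102536400
x² - 349y² = 28780512102536401 - 28780512102536400 = 1
Since this equals 1, (169648201, 9081060) is a solution.

Yes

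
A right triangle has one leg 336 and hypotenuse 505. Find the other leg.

a² = c² - b² = 255025 - 112896 = 142129
a = 377

377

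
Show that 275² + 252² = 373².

Compute a² + b² = 275² + 252² = 75625 + 63504 = 139129
Compute c² = 373² = 139129
Since 139129 = 139129, confirmed.

Yes, it is a Pythagorean triple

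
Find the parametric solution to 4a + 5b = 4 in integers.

Step 1: Compute gcd(4, 5) = 1.
Since 1 divides 4, solutions exist.

Step 2: Find a particular solution using extended Euclidean algorithm.
We get a₀ = -4, b₀ = 4.
Check: 4*-4 + 5*4 = 4 = 4 ✓

Step 3: Write the general solution.
a = -4 + (5/1)t = -4 + 5t
b = 4 - (4/1)t = 4 - 4t
for any integer t.

a = -4 + 5t, b = 4 - 4t for integer t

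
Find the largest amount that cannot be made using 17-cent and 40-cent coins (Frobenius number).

For two coprime denominations a and b, the Frobenius number (largest value not representable as a non-negative combination) is ab - a - b.
Here gcd(17, 40) = 1, so they are coprime.
F(17, 40) = 17·40 - 17 - 40 = 680 - 57 = 623

623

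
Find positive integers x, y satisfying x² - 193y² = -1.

We need x² = 193y² - 1. Try successive y:
y = 1: x² = 193·1² - 1 = 192, not a perfect square
y = 2: x² = 193·2² - 1 = 771, not a perfect square
y = 3: x² = 193·3² - 1 = 1736, not a perfect square
...
y = 126985: x² = 193·126985² - 1 = 3112161713424 = 1764132² ✓
Check: 1764132² - 193·126985² = 3112161713424 - 3112161713425 = -1 ✓

x = 1764132, y = 126985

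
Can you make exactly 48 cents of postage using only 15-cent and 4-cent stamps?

We need non-negative x, y with 15x + 4y = 48.
gcd(15, 4) = 1 divides 48, so integer solutions exist.
Search for a non-negative one: x = 0 gives 4y = 48 - 0 = 48, so y = 12.
Check: 15·0 + 4·12 = 48 ✓

Yes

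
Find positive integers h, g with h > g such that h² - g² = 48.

Factor: h² - g² = (h+g)(h-g) = 48.
We need two factors of 48 with the same parity.
Use h+g = 24 and h-g = 2 (product 24·2 = 48).
Adding: 2h = 26, so h = 13.
Subtracting: 2g = 22, so g = 11.
Check: 13² - 11² = 169 - 121 = 48 ✓

h = 13, g = 11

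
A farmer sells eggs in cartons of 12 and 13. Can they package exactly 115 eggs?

We need non-negative a, b with 12a + 13b = 115.
gcd(12, 13) = 1 divides 115.
Try a = 2: 13b = 115 - 24 = 91, so b = 7.
One way: 2 cartons of 12 and 7 cartons of 13.

Yes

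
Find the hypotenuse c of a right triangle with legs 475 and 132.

c² = a² + b² = 475² + 132² = 225625 + 17424 = 243049
c = sqrt(243049) = 493

493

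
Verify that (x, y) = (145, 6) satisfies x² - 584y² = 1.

Compute x² = 145² = 21025
Compute 584y² = 584·6² = 584·36 = 21024
x² - 584y² = 21025 - 21024 = 1
Since this equals 1, (145, 6) is a solution.

Yes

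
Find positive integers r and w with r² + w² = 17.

We need to find integers r, w > 0 such that r² + w² = 17.
Trying r = 1: w² = 17 - 1² = 17 - 1 = 16
w = 4
Check: 1² + 4² = 1 + 16 = 17 ✓

17 = 1² + 4²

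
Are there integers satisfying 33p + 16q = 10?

Step 1: Compute gcd(33, 16).
gcd(33, 16) = 1

Step 2: Check divisibility.
Does 1 divide 10? 10 = 1 x 10, so yes.

By the theorem on linear Diophantine equations, 33p + 16q = 10 has integer solutions if and only if gcd(33, 16) divides 10. Since 1 | 10, solutions exist.

Yes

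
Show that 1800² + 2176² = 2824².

Compute a² + b² = 1800² + 2176² = 3240000 + 4734976 = 7974976
Compute c² = 2824² = 7974976
Since 7974976 = 7974976, confirmed.

Yes, it is a Pythagorean triple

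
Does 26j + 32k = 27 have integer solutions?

Step 1: Compute gcd(26, 32).
gcd(26, 32) = 2

Step 2: Check divisibility.
Does 2 divide 27? 27 = 2 x 13 + 1, so no.

By the theorem on linear Diophantine equations, 26j + 32k = 27 has integer solutions if and only if gcd(26, 32) divides 27. Since 2 does not divide 27, no solutions exist.

No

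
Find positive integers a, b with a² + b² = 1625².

We need a² + b² = 1625² = 2640625.
Trying: 57² + 1624² = 3249 + 2637376 = 2640625 ✓

(57, 1624, 1625)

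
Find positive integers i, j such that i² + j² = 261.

Search for i with 261 - i² a perfect square.
i = 6: 261 - 6² = 261 - 36 = 225 = 15² ✓
So i = 6, j = 15.

i = 6, j = 15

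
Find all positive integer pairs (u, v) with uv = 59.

The positive divisors of 59 are: 1, 59.
Each divisor d gives the pair (d, 59/d):
(1, 59), (59, 1)

(1, 59), (59, 1)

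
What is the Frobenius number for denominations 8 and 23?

For two coprime denominations a and b, the Frobenius number (largest value not representable as a non-negative combination) is ab - a - b.
Here gcd(8, 23) = 1, so they are coprime.
F(8, 23) = 8·23 - 8 - 23 = 184 - 31 = 153

153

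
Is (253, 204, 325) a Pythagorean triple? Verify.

Compute a² + b² = 253² + 204² = 64009 + 41616 = 105625
Compute c² = 325² = 105625
Since 105625 = 105625, confirmed.

Yes, it is a Pythagorean triple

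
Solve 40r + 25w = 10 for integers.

Step 1: Check solvability.
gcd(40, 25) = 5
Since 5 divides 10, solutions exist.

Step 2: Apply extended Euclidean algorithm to find gcd.
We find integers such that 40*x0 + 25*y0 = 5

Step 3: Scale the particular solution.
Multiply by 10/5 = 2:
r = 4, w = -6

Step 4: Verify.
40*(4) + 25*(-6) = 10 = 10 ✓

r = 4, w = -6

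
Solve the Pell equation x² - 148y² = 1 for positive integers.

We seek the smallest positive integers (x, y) with x² - 148y² = 1, i.e., x² = 148y² + 1.
Try successive y values:
y = 1: x² = 148·1² + 1 = 149, not a perfect square
y = 2: x² = 148·2² + 1 = 593, not a perfect square
y = 3: x² = 148·3² + 1 = 1333, not a perfect square
... continuing the search (or via continued fractions) ...
y = 6: x² = 148·6² + 1 = 5329, x = 73 ✓

Verify: 73² - 148·6² = 5329 - 5328 = 1 ✓

x = 73, y = 6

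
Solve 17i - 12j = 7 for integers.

Step 1: Check solvability.
gcd(17, 12) = 1
Since 1 divides 7, solutions exist.

Step 2: Apply extended Euclidean algorithm to find gcd.
We find integers such that 17*x0 + 12*y0 = 1

Step 3: Scale the particular solution.
Multiply by 7/1 = 7:
i = 35, j = 49

Step 4: Verify.
17*(35) - 12*(49) = 7 = 7 ✓

i = 35, j = 49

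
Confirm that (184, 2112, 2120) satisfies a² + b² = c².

Compute a² + b² = 184² + 2112² = 33856 + 4460544 = 4494400
Compute c² = 2120² = 4494400
Since 4494400 = 4494400, confirmed.

Yes, it is a Pythagorean triple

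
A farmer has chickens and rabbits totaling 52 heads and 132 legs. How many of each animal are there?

Let c = chickens, r = rabbits.
Heads: c + r = 52
Legs: 2c + 4r = 132
From the first equation, c = 52 - r. Substitute:
2(52 - r) + 4r = 132
104 + 2r = 132
r = (132 - 104)/2 = 14
c = 52 - 14 = 38

Chickens: 38, Rabbits: 14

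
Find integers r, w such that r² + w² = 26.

We need to find integers r, w > 0 such that r² + w² = 26.
Trying r = 1: w² = 26 - 1² = 26 - 1 = 25
w = 5
Check: 1² + 5² = 1 + 25 = 26 ✓

26 = 1² + 5²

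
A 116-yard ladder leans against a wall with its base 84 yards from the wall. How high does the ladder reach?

The ladder, wall, and ground form a right triangle with hypotenuse 116 and one leg 84.
By the Pythagorean theorem: h² = 116² - 84² = 13456 - 7056 = 6400
h = √6400 = 80 yards

80 yards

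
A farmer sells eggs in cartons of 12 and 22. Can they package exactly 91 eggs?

We need non-negative a, b with 12a + 22b = 91.
gcd(12, 22) = 2, and 2 does not divide 91.
No integer solutions exist.

No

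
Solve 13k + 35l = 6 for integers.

Step 1: Check solvability.
gcd(13, 35) = 1
Since 1 divides 6, solutions exist.

Step 2: Apply extended Euclidean algorithm to find gcd.
We find integers such that 13*x0 + 35*y0 = 1

Step 3: Scale the particular solution.
Multiply by 6/1 = 6:
k = -48, l = 18

Step 4: Verify.
13*(-48) + 35*(18) = 6 = 6 ✓

k = -48, l = 18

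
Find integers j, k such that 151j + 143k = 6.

Step 1: Check solvability.
gcd(151, 143) = 1
Since 1 divides 6, solutions exist.

Step 2: Apply extended Euclidean algorithm to find gcd.
We find integers such that 151*x0 + 143*y0 = 1

Step 3: Scale the particular solution.
Multiply by 6/1 = 6:
j = 108, k = -114

Step 4: Verify.
151*(108) + 143*(-114) = 6 = 6 ✓

j = 108, k = -114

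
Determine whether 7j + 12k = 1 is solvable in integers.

Step 1: Compute gcd(7, 12).
gcd(7, 12) = 1

Step 2: Check divisibility.
Does 1 divide 1? 1 = 1 x 1, so yes.

By the theorem on linear Diophantine equations, 7j + 12k = 1 has integer solutions if and only if gcd(7, 12) divides 1. Since 1 | 1, solutions exist.

Yes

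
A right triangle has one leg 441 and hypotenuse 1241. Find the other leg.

b² = c² - a² = 1540081 - 194481 = 1345600
b = 1160

1160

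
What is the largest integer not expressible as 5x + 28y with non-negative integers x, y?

For two coprime denominations a and b, the Frobenius number (largest value not representable as a non-negative combination) is ab - a - b.
Here gcd(5, 28) = 1, so they are coprime.
F(5, 28) = 5·28 - 5 - 28 = 140 - 33 = 107

107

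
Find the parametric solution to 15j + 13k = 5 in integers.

Step 1: Compute gcd(15, 13) = 1.
Since 1 divides 5, solutions exist.

Step 2: Find a particular solution using extended Euclidean algorithm.
We get j₀ = -30, k₀ = 35.
Check: 15*-30 + 13*35 = 5 = 5 ✓

Step 3: Write the general solution.
j = -30 + (13/1)t = -30 + 13t
k = 35 - (15/1)t = 35 - 15t
for any integer t.

j = -30 + 13t, k = 35 - 15t for integer t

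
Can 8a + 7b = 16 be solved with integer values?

Step 1: Compute gcd(8, 7).
gcd(8, 7) = 1

Step 2: Check divisibility.
Does 1 divide 16? 16 = 1 x 16, so yes.

By the theorem on linear Diophantine equations, 8a + 7b = 16 has integer solutions if and only if gcd(8, 7) divides 16. Since 1 | 16, solutions exist.

Yes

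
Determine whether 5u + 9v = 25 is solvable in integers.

Step 1: Compute gcd(5, 9).
gcd(5, 9) = 1

Step 2: Check divisibility.
Does 1 divide 25? 25 = 1 x 25, so yes.

By the theorem on linear Diophantine equations, 5u + 9v = 25 has integer solutions if and only if gcd(5, 9) divides 25. Since 1 | 25, solutions exist.

Yes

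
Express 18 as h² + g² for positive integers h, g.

We need to find integers h, g > 0 such that h² + g² = 18.
Trying h = 3: g² = 18 - 3² = 18 - 9 = 9
g = 3
Check: 3² + 3² = 9 + 9 = 18 ✓

18 = 3² + 3²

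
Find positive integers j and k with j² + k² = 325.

We need to find integers j, k > 0 such that j² + k² = 325.
Trying j = 1: k² = 325 - 1² = 325 - 1 = 324
k = 18
Check: 1² + 18² = 1 + 324 = 325 ✓

325 = 1² + 18²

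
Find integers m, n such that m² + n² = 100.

We need to find integers m, n > 0 such that m² + n² = 100.
Trying m = 6: n² = 100 - 6² = 100 - 36 = 64
n = 8
Check: 6² + 8² = 36 + 64 = 100 ✓

100 = 6² + 8²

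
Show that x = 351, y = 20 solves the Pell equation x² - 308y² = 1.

Compute x² = 351² = 123201
Compute 308y² = 308·20² = 308·400 = 123200
x² - 308y² = 123201 - 123200 = 1
Since this equals 1, (351, 20) is a solution.

Yes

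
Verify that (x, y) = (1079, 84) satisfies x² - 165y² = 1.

Compute x² = 1079² = 1164241
Compute 165y² = 165·84² = 165·7056 = 1164240
x² - 165y² = 1164241 - 1164240 = 1
Since this equals 1, (1079, 84) is a solution.

Yes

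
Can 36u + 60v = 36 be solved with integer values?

Step 1: Compute gcd(36, 60).
gcd(36, 60) = 12

Step 2: Check divisibility.
Does 12 divide 36? 36 = 12 x 3, so yes.

By the theorem on linear Diophantine equations, 36u + 60v = 36 has integer solutions if and only if gcd(36, 60) divides 36. Since 12 | 36, solutions exist.

Yes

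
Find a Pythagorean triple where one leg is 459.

We need the other leg and hypotenuse such that 459² + x² = c².
Take x = 220, c = 509: 459² + 220² = 210681 + 48400 = 259081 = 509² ✓
Triple: (459, 220, 509)

(459, 220, 509)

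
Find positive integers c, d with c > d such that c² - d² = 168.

Factor: c² - d² = (c+d)(c-d) = 168.
We need two factors of 168 with the same parity.
Use c+d = 84 and c-d = 2 (product 84·2 = 168).
Adding: 2c = 86, so c = 43.
Subtracting: 2d = 82, so d = 41.
Check: 43² - 41² = 1849 - 1681 = 168 ✓

c = 43, d = 41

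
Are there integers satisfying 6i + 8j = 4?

Step 1: Compute gcd(6, 8).
gcd(6, 8) = 2

Step 2: Check divisibility.
Does 2 divide 4? 4 = 2 x 2, so yes.

By the theorem on linear Diophantine equations, 6i + 8j = 4 has integer solutions if and only if gcd(6, 8) divides 4. Since 2 | 4, solutions exist.

Yes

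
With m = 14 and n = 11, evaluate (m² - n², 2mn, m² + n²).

a = m² - n² = 196 - 121 = 75
b = 2mn = 2·14·11 = 308
c = m² + n² = 196 + 121 = 317
Verify: 75² + 308² = 5625 + 94864 = 100489 = 317² ✓

(75, 308, 317)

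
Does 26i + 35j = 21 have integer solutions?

Step 1: Compute gcd(26, 35).
gcd(26, 35) = 1

Step 2: Check divisibility.
Does 1 divide 21? 21 = 1 x 21, so yes.

By the theorem on linear Diophantine equations, 26i + 35j = 21 has integer solutions if and only if gcd(26, 35) divides 21. Since 1 | 21, solutions exist.

Yes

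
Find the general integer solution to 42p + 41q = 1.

Step 1: Compute gcd(42, 41) = 1.
Since 1 divides 1, solutions exist.

Step 2: Find a particular solution using extended Euclidean algorithm.
We get p₀ = 1, q₀ = -1.
Check: 42*1 + 41*-1 = 1 = 1 ✓

Step 3: Write the general solution.
p = 1 + (41/1)t = 1 + 41t
q = -1 - (42/1)t = -1 - 42t
for any integer t.

p = 1 + 41t, q = -1 - 42t for integer t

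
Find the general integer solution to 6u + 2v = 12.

Step 1: Compute gcd(6, 2) = 2.
Since 2 divides 12, solutions exist.

Step 2: Find a particular solution using extended Euclidean algorithm.
We get u₀ = 0, v₀ = 6.
Check: 6*0 + 2*6 = 12 = 12 ✓

Step 3: Write the general solution.
u = 0 + (2/2)t = 0 + 1t
v = 6 - (6/2)t = 6 - 3t
for any integer t.

u = 0 + 1t, v = 6 - 3t for integer t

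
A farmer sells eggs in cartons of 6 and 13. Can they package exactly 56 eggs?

We need non-negative a, b with 6a + 13b = 56.
gcd(6, 13) = 1 divides 56.
Try a = 5: 13b = 56 - 30 = 26, so b = 2.
One way: 5 cartons of 6 and 2 cartons of 13.

Yes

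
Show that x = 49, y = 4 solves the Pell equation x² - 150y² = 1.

Compute x² = 49² = 2401
Compute 150y² = 150·4² = 150·16 = 2400
x² - 150y² = 2401 - 2400 = 1
Since this equals 1, (49, 4) is a solution.

Yes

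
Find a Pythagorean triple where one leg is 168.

We need the other leg and hypotenuse such that 168² + x² = c².
Take x = 270, c = 318: 168² + 270² = 28224 + 72900 = 101124 = 318² ✓
Triple: (270, 168, 318)

(270, 168, 318)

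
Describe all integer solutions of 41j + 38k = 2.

Step 1: Compute gcd(41, 38) = 1.
Since 1 divides 2, solutions exist.

Step 2: Find a particular solution using extended Euclidean algorithm.
We get j₀ = 26, k₀ = -28.
Check: 41*26 + 38*-28 = 2 = 2 ✓

Step 3: Write the general solution.
j = 26 + (38/1)t = 26 + 38t
k = -28 - (41/1)t = -28 - 41t
for any integer t.

j = 26 + 38t, k = -28 - 41t for integer t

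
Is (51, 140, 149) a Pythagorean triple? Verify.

Compute a² + b² = 51² + 140² = 2601 + 19600 = 22201
Compute c² = 149² = 22201
Since 22201 = 22201, confirmed.

Yes, it is a Pythagorean triple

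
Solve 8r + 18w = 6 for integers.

Step 1: Check solvability.
gcd(8, 18) = 2
Since 2 divides 6, solutions exist.

Step 2: Apply extended Euclidean algorithm to find gcd.
We find integers such that 8*x0 + 18*y0 = 2

Step 3: Scale the particular solution.
Multiply by 6/2 = 3:
r = -6, w = 3

Step 4: Verify.
8*(-6) + 18*(3) = 6 = 6 ✓

r = -6, w = 3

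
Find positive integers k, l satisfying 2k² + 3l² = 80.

Try small values of k and check whether (80 - 2k²)/3 is a perfect square.
k = 4: 2·4² = 32, so 3l² = 80 - 32 = 48, giving l² = 16, l = 4.
Check: 2·4² + 3·4² = 32 + 48 = 80 ✓

k = 4, l = 4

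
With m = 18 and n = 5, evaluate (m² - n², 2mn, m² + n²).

a = m² - n² = 324 - 25 = 299
b = 2mn = 2·18·5 = 180
c = m² + n² = 324 + 25 = 349
Verify: 299² + 180² = 89401 + 32400 = 121801 = 349² ✓

(299, 180, 349)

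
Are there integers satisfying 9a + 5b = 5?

Step 1: Compute gcd(9, 5).
gcd(9, 5) = 1

Step 2: Check divisibility.
Does 1 divide 5? 5 = 1 x 5, so yes.

By the theorem on linear Diophantine equations, 9a + 5b = 5 has integer solutions if and only if gcd(9, 5) divides 5. Since 1 | 5, solutions exist.

Yes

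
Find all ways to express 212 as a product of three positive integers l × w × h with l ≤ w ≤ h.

Iterate l from 1 to ⌊212^(1/3)⌋. For each l dividing 212, iterate w ≥ l with w dividing 212/l, and set h = 212/(l·w).
Triples found (4): (1×1×212), (1×2×106), (1×4×53), (2×2×53)

(1×1×212), (1×2×106), (1×4×53), (2×2×53)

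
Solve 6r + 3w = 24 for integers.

Step 1: Check solvability.
gcd(6, 3) = 3
Since 3 divides 24, solutions exist.

Step 2: Apply extended Euclidean algorithm to find gcd.
We find integers such that 6*x0 + 3*y0 = 3

Step 3: Scale the particular solution.
Multiply by 24/3 = 8:
r = 0, w = 8

Step 4: Verify.
6*(0) + 3*(8) = 24 = 24 ✓

r = 0, w = 8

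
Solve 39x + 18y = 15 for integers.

Step 1: Check solvability.
gcd(39, 18) = 3
Since 3 divides 15, solutions exist.

Step 2: Apply extended Euclidean algorithm to find gcd.
We find integers such that 39*x0 + 18*y0 = 3

Step 3: Scale the particular solution.
Multiply by 15/3 = 5:
x = 5, y = -10

Step 4: Verify.
39*(5) + 18*(-10) = 15 = 15 ✓

x = 5, y = -10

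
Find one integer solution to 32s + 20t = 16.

Step 1: Check solvability.
gcd(32, 20) = 4
Since 4 divides 16, solutions exist.

Step 2: Apply extended Euclidean algorithm to find gcd.
We find integers such that 32*x0 + 20*y0 = 4

Step 3: Scale the particular solution.
Multiply by 16/4 = 4:
s = 8, t = -12

Step 4: Verify.
32*(8) + 20*(-12) = 16 = 16 ✓

s = 8, t = -12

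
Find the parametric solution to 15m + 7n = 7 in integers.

Step 1: Compute gcd(15, 7) = 1.
Since 1 divides 7, solutions exist.

Step 2: Find a particular solution using extended Euclidean algorithm.
We get m₀ = 7, n₀ = -14.
Check: 15*7 + 7*-14 = 7 = 7 ✓

Step 3: Write the general solution.
m = 7 + (7/1)t = 7 + 7t
n = -14 - (15/1)t = -14 - 15t
for any integer t.

m = 7 + 7t, n = -14 - 15t for integer t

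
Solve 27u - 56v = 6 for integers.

Step 1: Check solvability.
gcd(27, 56) = 1
Since 1 divides 6, solutions exist.

Step 2: Apply extended Euclidean algorithm to find gcd.
We find integers such that 27*x0 + 56*y0 = 1

Step 3: Scale the particular solution.
Multiply by 6/1 = 6:
u = 162, v = 78

Step 4: Verify.
27*(162) - 56*(78) = 6 = 6 ✓

u = 162, v = 78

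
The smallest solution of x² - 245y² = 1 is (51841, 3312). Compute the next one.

Solutions to x² - Dy² = 1 are generated by powers of (x₀ + y₀√D).
The next solution satisfies x₁ + y₁√245 = (x₀ + y₀√245)², giving:
x₁ = x₀² + 245y₀² = 51841² + 245·3312² = 2687489281 + 2687489280 = 5374978561
y₁ = 2x₀y₀ = 2·51841·3312 = 343394784

Verify: 5374978561² - 245·343394784² = 28890394531209630721 - 28890394531209630720 = 1 ✓

x = 5374978561, y = 343394784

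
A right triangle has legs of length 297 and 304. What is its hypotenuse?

c² = a² + b² = 297² + 304² = 88209 + 92416 = 180625
c = 425

425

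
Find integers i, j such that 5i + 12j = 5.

Step 1: Check solvability.
gcd(5, 12) = 1
Since 1 divides 5, solutions exist.

Step 2: Apply extended Euclidean algorithm to find gcd.
We find integers such that 5*x0 + 12*y0 = 1

Step 3: Scale the particular solution.
Multiply by 5/1 = 5:
i = 25, j = -10

Step 4: Verify.
5*(25) + 12*(-10) = 5 = 5 ✓

i = 25, j = -10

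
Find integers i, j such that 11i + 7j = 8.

Step 1: Check solvability.
gcd(11, 7) = 1
Since 1 divides 8, solutions exist.

Step 2: Apply extended Euclidean algorithm to find gcd.
We find integers such that 11*x0 + 7*y0 = 1

Step 3: Scale the particular solution.
Multiply by 8/1 = 8:
i = 16, j = -24

Step 4: Verify.
11*(16) + 7*(-24) = 8 = 8 ✓

i = 16, j = -24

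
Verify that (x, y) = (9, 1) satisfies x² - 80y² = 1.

Compute x² = 9² = 81
Compute 80y² = 80·1² = 80·1 = 80
x² - 80y² = 81 - 80 = 1
Since this equals 1, (9, 1) is a solution.

Yes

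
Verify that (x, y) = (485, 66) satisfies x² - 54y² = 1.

Compute x² = 485² = 235225
Compute 54y² = 54·66² = 54·4356 = 235224
x² - 54y² = 235225 - 235224 = 1
Since this equals 1, (485, 66) is a solution.

Yes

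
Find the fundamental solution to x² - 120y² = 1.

We seek the smallest positive integers (x, y) with x² - 120y² = 1, i.e., x² = 120y² + 1.
Try successive y values:
y = 1: x² = 120·1² + 1 = 121, x = 11 ✓

Verify: 11² - 120·1² = 121 - 120 = 1 ✓

x = 11, y = 1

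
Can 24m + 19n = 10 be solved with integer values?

Step 1: Compute gcd(24, 19).
gcd(24, 19) = 1

Step 2: Check divisibility.
Does 1 divide 10? 10 = 1 x 10, so yes.

By the theorem on linear Diophantine equations, 24m + 19n = 10 has integer solutions if and only if gcd(24, 19) divides 10. Since 1 | 10, solutions exist.

Yes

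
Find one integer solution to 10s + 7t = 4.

Step 1: Check solvability.
gcd(10, 7) = 1
Since 1 divides 4, solutions exist.

Step 2: Apply extended Euclidean algorithm to find gcd.
We find integers such that 10*x0 + 7*y0 = 1

Step 3: Scale the particular solution.
Multiply by 4/1 = 4:
s = -8, t = 12

Step 4: Verify.
10*(-8) + 7*(12) = 4 = 4 ✓

s = -8, t = 12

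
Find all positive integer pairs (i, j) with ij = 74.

The positive divisors of 74 are: 1, 2, 37, 74.
Each divisor d gives the pair (d, 74/d):
(1, 74), (2, 37), (37, 2), (74, 1)

(1, 74), (2, 37), (37, 2), (74, 1)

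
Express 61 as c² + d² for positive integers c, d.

We need to find integers c, d > 0 such that c² + d² = 61.
Trying c = 5: d² = 61 - 5² = 61 - 25 = 36
d = 6
Check: 5² + 6² = 25 + 36 = 61 ✓

61 = 5² + 6²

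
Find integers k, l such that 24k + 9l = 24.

Step 1: Check solvability.
gcd(24, 9) = 3
Since 3 divides 24, solutions exist.

Step 2: Apply extended Euclidean algorithm to find gcd.
We find integers such that 24*x0 + 9*y0 = 3

Step 3: Scale the particular solution.
Multiply by 24/3 = 8:
k = -8, l = 24

Step 4: Verify.
24*(-8) + 9*(24) = 24 = 24 ✓

k = -8, l = 24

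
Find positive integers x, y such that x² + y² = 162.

Search for x with 162 - x² a perfect square.
x = 9: 162 - 9² = 162 - 81 = 81 = 9² ✓
So x = 9, y = 9.

x = 9, y = 9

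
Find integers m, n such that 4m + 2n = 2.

Step 1: Check solvability.
gcd(4, 2) = 2
Since 2 divides 2, solutions exist.

Step 2: Apply extended Euclidean algorithm to find gcd.
We find integers such that 4*x0 + 2*y0 = 2

Step 3: Scale the particular solution.
Multiply by 2/2 = 1:
m = 0, n = 1

Step 4: Verify.
4*(0) + 2*(1) = 2 = 2 ✓

m = 0, n = 1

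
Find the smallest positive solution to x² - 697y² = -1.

We need x² = 697y² - 1. Try successive y:
y = 1: x² = 697·1² - 1 = 696, not a perfect square
y = 2: x² = 697·2² - 1 = 2787, not a perfect square
y = 3: x² = 697·3² - 1 = 6272, not a perfect square
...
y = 5: x² = 697·5² - 1 = 17424 = 132² ✓
Check: 132² - 697·5² = 17424 - 17425 = -1 ✓

x = 132, y = 5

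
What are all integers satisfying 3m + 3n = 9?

Step 1: Compute gcd(3, 3) = 3.
Since 3 divides 9, solutions exist.

Step 2: Find a particular solution using extended Euclidean algorithm.
We get m₀ = 0, n₀ = 3.
Check: 3*0 + 3*3 = 9 = 9 ✓

Step 3: Write the general solution.
m = 0 + (3/3)t = 0 + 1t
n = 3 - (3/3)t = 3 - 1t
for any integer t.

m = 0 + 1t, n = 3 - 1t for integer t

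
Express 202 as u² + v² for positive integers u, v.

We need to find integers u, v > 0 such that u² + v² = 202.
Trying u = 9: v² = 202 - 9² = 202 - 81 = 121
v = 11
Check: 9² + 11² = 81 + 121 = 202 ✓

202 = 9² + 11²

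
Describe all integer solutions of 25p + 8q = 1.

Step 1: Compute gcd(25, 8) = 1.
Since 1 divides 1, solutions exist.

Step 2: Find a particular solution using extended Euclidean algorithm.
We get p₀ = 1, q₀ = -3.
Check: 25*1 + 8*-3 = 1 = 1 ✓

Step 3: Write the general solution.
p = 1 + (8/1)t = 1 + 8t
q = -3 - (25/1)t = -3 - 25t
for any integer t.

p = 1 + 8t, q = -3 - 25t for integer t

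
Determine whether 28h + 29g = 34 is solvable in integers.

Step 1: Compute gcd(28, 29).
gcd(28, 29) = 1

Step 2: Check divisibility.
Does 1 divide 34? 34 = 1 x 34, so yes.

By the theorem on linear Diophantine equations, 28h + 29g = 34 has integer solutions if and only if gcd(28, 29) divides 34. Since 1 | 34, solutions exist.

Yes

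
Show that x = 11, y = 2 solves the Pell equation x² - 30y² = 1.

Compute x² = 11² = 121
Compute 30y² = 30·2² = 30·4 = 120
x² - 30y² = 121 - 120 = 1
Since this equals 1, (11, 2) is a solution.

Yes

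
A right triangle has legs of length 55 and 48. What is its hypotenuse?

c² = a² + b² = 55² + 48² = 3025 + 2304 = 5329
c = 73

73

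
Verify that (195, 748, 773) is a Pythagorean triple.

Compute a² + b²:
195² + 748² = 38025 + 559504 = 597529
Compute c²:
773² = 597529
Since 597529 = 597529, it is a Pythagorean triple.

Yes, it is a Pythagorean triple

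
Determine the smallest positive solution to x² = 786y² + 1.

We seek the smallest positive integers (x, y) with x² - 786y² = 1, i.e., x² = 786y² + 1.
Try successive y values:
y = 1: x² = 786·1² + 1 = 787, not a perfect square
y = 2: x² = 786·2² + 1 = 3145, not a perfect square
y = 3: x² = 786·3² + 1 = 7075, not a perfect square
... continuing the search (or via continued fractions) ...
y = 28: x² = 786·28² + 1 = 616225, x = 785 ✓

Verify: 785² - 786·28² = 616225 - 616224 = 1 ✓

x = 785, y = 28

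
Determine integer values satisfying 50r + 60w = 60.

Step 1: Check solvability.
gcd(50, 60) = 10
Since 10 divides 60, solutions exist.

Step 2: Apply extended Euclidean algorithm to find gcd.
We find integers such that 50*x0 + 60*y0 = 10

Step 3: Scale the particular solution.
Multiply by 60/10 = 6:
r = -6, w = 6

Step 4: Verify.
50*(-6) + 60*(6) = 60 = 60 ✓

r = -6, w = 6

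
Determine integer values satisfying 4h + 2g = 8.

Step 1: Check solvability.
gcd(4, 2) = 2
Since 2 divides 8, solutions exist.

Step 2: Apply extended Euclidean algorithm to find gcd.
We find integers such that 4*x0 + 2*y0 = 2

Step 3: Scale the particular solution.
Multiply by 8/2 = 4:
h = 0, g = 4

Step 4: Verify.
4*(0) + 2*(4) = 8 = 8 ✓

h = 0, g = 4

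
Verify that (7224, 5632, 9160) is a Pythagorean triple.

Compute a² + b² = 7224² + 5632² = 52186176 + 31719424 = 83905600
Compute c² = 9160² = 83905600
Since 83905600 = 83905600, confirmed.

Yes, it is a Pythagorean triple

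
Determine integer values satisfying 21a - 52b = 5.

Step 1: Check solvability.
gcd(21, 52) = 1
Since 1 divides 5, solutions exist.

Step 2: Apply extended Euclidean algorithm to find gcd.
We find integers such that 21*x0 + 52*y0 = 1

Step 3: Scale the particular solution.
Multiply by 5/1 = 5:
a = 25, b = 10

Step 4: Verify.
21*(25) - 52*(10) = 5 = 5 ✓

a = 25, b = 10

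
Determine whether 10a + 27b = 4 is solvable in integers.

Step 1: Compute gcd(10, 27).
gcd(10, 27) = 1

Step 2: Check divisibility.
Does 1 divide 4? 4 = 1 x 4, so yes.

By the theorem on linear Diophantine equations, 10a + 27b = 4 has integer solutions if and only if gcd(10, 27) divides 4. Since 1 | 4, solutions exist.

Yes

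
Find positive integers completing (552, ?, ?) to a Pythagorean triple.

We need the other leg and hypotenuse such that 552² + x² = c².
Take x = 385, c = 673: 552² + 385² = 304704 + 148225 = 452929 = 673² ✓
Triple: (385, 552, 673)

(385, 552, 673)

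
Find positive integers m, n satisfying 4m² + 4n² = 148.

Try small values of m and check whether (148 - 4m²)/4 is a perfect square.
m = 1: 4·1² = 4, so 4n² = 148 - 4 = 144, giving n² = 36, n = 6.
Check: 4·1² + 4·6² = 4 + 144 = 148 ✓

m = 1, n = 6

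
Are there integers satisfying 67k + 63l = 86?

Step 1: Compute gcd(67, 63).
gcd(67, 63) = 1

Step 2: Check divisibility.
Does 1 divide 86? 86 = 1 x 86, so yes.

By the theorem on linear Diophantine equations, 67k + 63l = 86 has integer solutions if and only if gcd(67, 63) divides 86. Since 1 | 86, solutions exist.

Yes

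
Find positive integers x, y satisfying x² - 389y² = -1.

We need x² = 389y² - 1. Try successive y:
y = 1: x² = 389·1² - 1 = 388, not a perfect square
y = 2: x² = 389·2² - 1 = 1555, not a perfect square
y = 3: x² = 389·3² - 1 = 3500, not a perfect square
...
y = 65: x² = 389·65² - 1 = 1643524 = 1282² ✓
Check: 1282² - 389·65² = 1643524 - 1643525 = -1 ✓

x = 1282, y = 65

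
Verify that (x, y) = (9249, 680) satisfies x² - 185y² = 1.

Compute x² = 9249² = 85544001
Compute 185y² = 185·680² = 185·462400 = 85544000
x² - 185y² = 85544001 - 85544000 = 1
Since this equals 1, (9249, 680) is a solution.

Yes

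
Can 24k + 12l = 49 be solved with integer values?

Step 1: Compute gcd(24, 12).
gcd(24, 12) = 12

Step 2: Check divisibility.
Does 12 divide 49? 49 = 12 x 4 + 1, so no.

By the theorem on linear Diophantine equations, 24k + 12l = 49 has integer solutions if and only if gcd(24, 12) divides 49. Since 12 does not divide 49, no solutions exist.

No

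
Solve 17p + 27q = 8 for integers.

Step 1: Check solvability.
gcd(17, 27) = 1
Since 1 divides 8, solutions exist.

Step 2: Apply extended Euclidean algorithm to find gcd.
We find integers such that 17*x0 + 27*y0 = 1

Step 3: Scale the particular solution.
Multiply by 8/1 = 8:
p = 64, q = -40

Step 4: Verify.
17*(64) + 27*(-40) = 8 = 8 ✓

p = 64, q = -40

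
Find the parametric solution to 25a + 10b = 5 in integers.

Step 1: Compute gcd(25, 10) = 5.
Since 5 divides 5, solutions exist.

Step 2: Find a particular solution using extended Euclidean algorithm.
We get a₀ = 1, b₀ = -2.
Check: 25*1 + 10*-2 = 5 = 5 ✓

Step 3: Write the general solution.
a = 1 + (10/5)t = 1 + 2t
b = -2 - (25/5)t = -2 - 5t
for any integer t.

a = 1 + 2t, b = -2 - 5t for integer t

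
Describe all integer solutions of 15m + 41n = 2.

Step 1: Compute gcd(15, 41) = 1.
Since 1 divides 2, solutions exist.

Step 2: Find a particular solution using extended Euclidean algorithm.
We get m₀ = 22, n₀ = -8.
Check: 15*22 + 41*-8 = 2 = 2 ✓

Step 3: Write the general solution.
m = 22 + (41/1)t = 22 + 41t
n = -8 - (15/1)t = -8 - 15t
for any integer t.

m = 22 + 41t, n = -8 - 15t for integer t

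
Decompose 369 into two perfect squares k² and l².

We need to find integers k, l > 0 such that k² + l² = 369.
Trying k = 12: l² = 369 - 12² = 369 - 144 = 225
l = 15
Check: 12² + 15² = 144 + 225 = 369 ✓

369 = 12² + 15²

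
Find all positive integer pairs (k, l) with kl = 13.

The positive divisors of 13 are: 1, 13.
Each divisor d gives the pair (d, 13/d):
(1, 13), (13, 1)

(1, 13), (13, 1)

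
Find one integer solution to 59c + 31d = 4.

Step 1: Check solvability.
gcd(59, 31) = 1
Since 1 divides 4, solutions exist.

Step 2: Apply extended Euclidean algorithm to find gcd.
We find integers such that 59*x0 + 31*y0 = 1

Step 3: Scale the particular solution.
Multiply by 4/1 = 4:
c = 40, d = -76

Step 4: Verify.
59*(40) + 31*(-76) = 4 = 4 ✓

c = 40, d = -76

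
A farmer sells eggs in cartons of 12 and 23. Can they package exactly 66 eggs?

We need non-negative a, b with 12a + 23b = 66.
gcd(12, 23) = 1 divides 66, but no a in [0, 5] gives non-negative b.

No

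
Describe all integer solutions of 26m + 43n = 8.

Step 1: Compute gcd(26, 43) = 1.
Since 1 divides 8, solutions exist.

Step 2: Find a particular solution using extended Euclidean algorithm.
We get m₀ = 40, n₀ = -24.
Check: 26*40 + 43*-24 = 8 = 8 ✓

Step 3: Write the general solution.
m = 40 + (43/1)t = 40 + 43t
n = -24 - (26/1)t = -24 - 26t
for any integer t.

m = 40 + 43t, n = -24 - 26t for integer t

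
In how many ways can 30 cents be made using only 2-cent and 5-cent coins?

We need non-negative integers (x, y) with 2x + 5y = 30.
For each x from 0 to 15, check if (30 - 2x) is a non-negative multiple of 5.
Solutions (x, y): (0,6), (5,4), (10,2), (15,0)
Count: 4

4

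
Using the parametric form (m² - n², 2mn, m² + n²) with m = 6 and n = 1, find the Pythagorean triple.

a = m² - n² = 36 - 1 = 35
b = 2mn = 2·6·1 = 12
c = m² + n² = 36 + 1 = 37
Verify: 35² + 12² = 1225 + 144 = 1369 = 37² ✓

(35, 12, 37)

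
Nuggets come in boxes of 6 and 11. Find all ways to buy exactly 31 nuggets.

We need non-negative integers (x, y) with 6x + 11y = 31.
For each x in 0..5, check if 31 - 6x is a non-negative multiple of 11.
No x yields an integer y ≥ 0.

No solution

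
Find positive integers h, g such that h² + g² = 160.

Search for h with 160 - h² a perfect square.
h = 4: 160 - 4² = 160 - 16 = 144 = 12² ✓
So h = 4, g = 12.

h = 4, g = 12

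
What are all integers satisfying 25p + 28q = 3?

Step 1: Compute gcd(25, 28) = 1.
Since 1 divides 3, solutions exist.

Step 2: Find a particular solution using extended Euclidean algorithm.
We get p₀ = 27, q₀ = -24.
Check: 25*27 + 28*-24 = 3 = 3 ✓

Step 3: Write the general solution.
p = 27 + (28/1)t = 27 + 28t
q = -24 - (25/1)t = -24 - 25t
for any integer t.

p = 27 + 28t, q = -24 - 25t for integer t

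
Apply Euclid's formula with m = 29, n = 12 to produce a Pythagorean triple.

a = m² - n² = 29² - 12² = 841 - 144 = 697
b = 2mn = 2·29·12 = 696
c = m² + n² = 841 + 144 = 985
Verify: 697² + 696² = 485809 + 484416 = 970225 = 985² ✓

(697, 696, 985)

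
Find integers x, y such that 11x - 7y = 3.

Step 1: Check solvability.
gcd(11, 7) = 1
Since 1 divides 3, solutions exist.

Step 2: Apply extended Euclidean algorithm to find gcd.
We find integers such that 11*x0 + 7*y0 = 1

Step 3: Scale the particular solution.
Multiply by 3/1 = 3:
x = 6, y = 9

Step 4: Verify.
11*(6) - 7*(9) = 3 = 3 ✓

x = 6, y = 9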